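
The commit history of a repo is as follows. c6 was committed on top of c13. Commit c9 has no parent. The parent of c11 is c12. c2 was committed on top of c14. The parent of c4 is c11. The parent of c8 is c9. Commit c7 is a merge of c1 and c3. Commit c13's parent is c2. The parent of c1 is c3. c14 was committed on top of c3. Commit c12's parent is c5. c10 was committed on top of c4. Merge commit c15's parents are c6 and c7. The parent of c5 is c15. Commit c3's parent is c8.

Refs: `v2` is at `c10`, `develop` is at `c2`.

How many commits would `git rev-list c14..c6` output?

3

Reachable from c6: {c13, c14, c2, c3, c6, c8, c9}.
Reachable from c14: {c14, c3, c8, c9}.
In c6's history but not c14's: {c13, c2, c6} — 3 commits.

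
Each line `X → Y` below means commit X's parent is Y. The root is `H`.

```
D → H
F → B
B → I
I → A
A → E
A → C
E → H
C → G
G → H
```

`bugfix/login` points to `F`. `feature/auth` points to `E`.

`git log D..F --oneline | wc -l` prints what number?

Reachable from F: {A, B, C, E, F, G, H, I}.
Reachable from D: {D, H}.
In F's history but not D's: {A, B, C, E, F, G, I} — 7 commits.

7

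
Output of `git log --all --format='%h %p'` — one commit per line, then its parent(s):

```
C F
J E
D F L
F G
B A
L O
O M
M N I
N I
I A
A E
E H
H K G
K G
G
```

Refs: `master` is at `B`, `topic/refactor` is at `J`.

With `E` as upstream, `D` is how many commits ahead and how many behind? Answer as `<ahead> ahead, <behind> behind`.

Reachable from D: {A, D, E, F, G, H, I, K, L, M, N, O}.
Reachable from E: {E, G, H, K}.
Only in D's history (ahead): {A, D, F, I, L, M, N, O} — 8.
Only in E's history (behind): {} — 0.

8 ahead, 0 behind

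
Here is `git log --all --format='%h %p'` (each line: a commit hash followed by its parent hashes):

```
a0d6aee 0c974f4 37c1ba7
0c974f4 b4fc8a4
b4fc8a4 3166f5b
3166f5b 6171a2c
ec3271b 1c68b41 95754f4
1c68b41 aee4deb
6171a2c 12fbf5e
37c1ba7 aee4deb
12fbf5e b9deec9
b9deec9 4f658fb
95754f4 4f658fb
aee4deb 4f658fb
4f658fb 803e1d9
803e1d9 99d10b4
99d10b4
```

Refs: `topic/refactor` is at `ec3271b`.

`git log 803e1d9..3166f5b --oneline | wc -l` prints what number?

5

Reachable from 3166f5b: {12fbf5e, 3166f5b, 4f658fb, 6171a2c, 803e1d9, 99d10b4, b9deec9}.
Reachable from 803e1d9: {803e1d9, 99d10b4}.
In 3166f5b's history but not 803e1d9's: {12fbf5e, 3166f5b, 4f658fb, 6171a2c, b9deec9} — 5 commits.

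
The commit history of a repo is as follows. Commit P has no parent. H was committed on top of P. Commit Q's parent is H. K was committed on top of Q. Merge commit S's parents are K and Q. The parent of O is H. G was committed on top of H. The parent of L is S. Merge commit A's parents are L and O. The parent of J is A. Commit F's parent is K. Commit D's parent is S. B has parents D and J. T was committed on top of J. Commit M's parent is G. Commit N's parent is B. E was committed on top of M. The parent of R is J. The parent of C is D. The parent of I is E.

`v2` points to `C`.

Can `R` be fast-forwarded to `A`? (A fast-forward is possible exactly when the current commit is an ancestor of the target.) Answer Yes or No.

A fast-forward from R to A is possible iff R is an ancestor of A.
Ancestors of A: {A, H, K, L, O, P, Q, S}.
R is not among them, so fast-forward is not possible.

No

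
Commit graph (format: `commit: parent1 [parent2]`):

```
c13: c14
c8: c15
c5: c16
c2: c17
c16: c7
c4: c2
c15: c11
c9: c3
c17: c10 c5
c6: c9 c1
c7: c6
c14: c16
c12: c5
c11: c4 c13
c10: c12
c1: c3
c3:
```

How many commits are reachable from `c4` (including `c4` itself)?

12

Walking parent pointers from c4: reachable set = {c1, c10, c12, c16, c17, c2, c3, c4, c5, c6, c7, c9}.
That is 12 commits.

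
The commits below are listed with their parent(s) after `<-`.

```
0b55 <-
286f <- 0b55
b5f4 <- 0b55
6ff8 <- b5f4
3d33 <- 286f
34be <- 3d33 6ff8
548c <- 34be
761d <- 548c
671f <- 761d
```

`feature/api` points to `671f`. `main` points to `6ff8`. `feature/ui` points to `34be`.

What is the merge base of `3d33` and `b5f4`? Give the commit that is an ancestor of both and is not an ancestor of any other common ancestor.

0b55

Ancestors of 3d33: {0b55, 286f, 3d33}.
Ancestors of b5f4: {0b55, b5f4}.
Common ancestors: {0b55}.
The only common ancestor is 0b55, so it is the merge base.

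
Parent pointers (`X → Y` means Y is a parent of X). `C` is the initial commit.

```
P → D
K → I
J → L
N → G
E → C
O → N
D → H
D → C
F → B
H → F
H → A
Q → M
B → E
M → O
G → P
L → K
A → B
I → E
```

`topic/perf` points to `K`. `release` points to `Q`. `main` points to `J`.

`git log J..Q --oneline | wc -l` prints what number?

Reachable from Q: {A, B, C, D, E, F, G, H, M, N, O, P, Q}.
Reachable from J: {C, E, I, J, K, L}.
In Q's history but not J's: {A, B, D, F, G, H, M, N, O, P, Q} — 11 commits.

11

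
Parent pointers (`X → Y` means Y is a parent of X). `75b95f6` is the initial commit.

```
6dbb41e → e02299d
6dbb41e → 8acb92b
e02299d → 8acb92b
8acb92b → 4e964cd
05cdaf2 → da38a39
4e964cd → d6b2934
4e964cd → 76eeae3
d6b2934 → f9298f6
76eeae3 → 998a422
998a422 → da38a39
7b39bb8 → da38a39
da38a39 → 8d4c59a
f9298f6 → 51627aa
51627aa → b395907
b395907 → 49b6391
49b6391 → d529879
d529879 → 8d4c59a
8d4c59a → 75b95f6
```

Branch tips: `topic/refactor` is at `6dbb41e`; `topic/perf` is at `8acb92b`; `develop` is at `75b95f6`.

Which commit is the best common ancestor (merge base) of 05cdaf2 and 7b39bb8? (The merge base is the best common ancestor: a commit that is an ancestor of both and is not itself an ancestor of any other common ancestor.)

Ancestors of 05cdaf2: {05cdaf2, 75b95f6, 8d4c59a, da38a39}.
Ancestors of 7b39bb8: {75b95f6, 7b39bb8, 8d4c59a, da38a39}.
Common ancestors: {75b95f6, 8d4c59a, da38a39}.
Among these, da38a39 is not an ancestor of any other common ancestor — it is the merge base.

da38a39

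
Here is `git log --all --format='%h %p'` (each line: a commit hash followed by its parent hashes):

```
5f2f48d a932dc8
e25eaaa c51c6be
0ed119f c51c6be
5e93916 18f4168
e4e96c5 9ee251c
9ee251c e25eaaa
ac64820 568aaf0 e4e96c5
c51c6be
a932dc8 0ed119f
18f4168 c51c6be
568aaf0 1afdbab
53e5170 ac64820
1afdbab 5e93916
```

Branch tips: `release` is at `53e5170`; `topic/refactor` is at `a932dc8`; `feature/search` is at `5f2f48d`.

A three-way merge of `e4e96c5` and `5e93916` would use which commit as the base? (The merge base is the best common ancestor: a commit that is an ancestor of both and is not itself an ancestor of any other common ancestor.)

c51c6be

Ancestors of e4e96c5: {9ee251c, c51c6be, e25eaaa, e4e96c5}.
Ancestors of 5e93916: {18f4168, 5e93916, c51c6be}.
Common ancestors: {c51c6be}.
The only common ancestor is c51c6be, so it is the merge base.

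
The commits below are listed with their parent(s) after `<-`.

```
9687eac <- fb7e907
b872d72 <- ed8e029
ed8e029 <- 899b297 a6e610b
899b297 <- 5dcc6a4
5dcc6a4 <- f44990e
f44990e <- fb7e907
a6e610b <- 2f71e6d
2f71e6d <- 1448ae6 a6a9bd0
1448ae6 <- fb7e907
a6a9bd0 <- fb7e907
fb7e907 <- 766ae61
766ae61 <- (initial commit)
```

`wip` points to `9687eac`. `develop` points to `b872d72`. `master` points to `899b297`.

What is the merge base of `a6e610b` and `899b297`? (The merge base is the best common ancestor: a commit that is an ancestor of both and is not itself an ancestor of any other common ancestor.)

fb7e907

Ancestors of a6e610b: {1448ae6, 2f71e6d, 766ae61, a6a9bd0, a6e610b, fb7e907}.
Ancestors of 899b297: {5dcc6a4, 766ae61, 899b297, f44990e, fb7e907}.
Common ancestors: {766ae61, fb7e907}.
Among these, fb7e907 is not an ancestor of any other common ancestor — it is the merge base.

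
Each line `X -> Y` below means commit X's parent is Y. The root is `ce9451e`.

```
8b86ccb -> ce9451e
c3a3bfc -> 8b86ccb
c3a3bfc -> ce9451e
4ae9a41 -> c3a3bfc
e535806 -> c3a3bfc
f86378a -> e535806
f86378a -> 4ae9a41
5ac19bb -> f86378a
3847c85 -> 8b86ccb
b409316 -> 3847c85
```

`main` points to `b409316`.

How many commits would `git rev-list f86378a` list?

6

Walking parent pointers from f86378a: reachable set = {4ae9a41, 8b86ccb, c3a3bfc, ce9451e, e535806, f86378a}.
That is 6 commits.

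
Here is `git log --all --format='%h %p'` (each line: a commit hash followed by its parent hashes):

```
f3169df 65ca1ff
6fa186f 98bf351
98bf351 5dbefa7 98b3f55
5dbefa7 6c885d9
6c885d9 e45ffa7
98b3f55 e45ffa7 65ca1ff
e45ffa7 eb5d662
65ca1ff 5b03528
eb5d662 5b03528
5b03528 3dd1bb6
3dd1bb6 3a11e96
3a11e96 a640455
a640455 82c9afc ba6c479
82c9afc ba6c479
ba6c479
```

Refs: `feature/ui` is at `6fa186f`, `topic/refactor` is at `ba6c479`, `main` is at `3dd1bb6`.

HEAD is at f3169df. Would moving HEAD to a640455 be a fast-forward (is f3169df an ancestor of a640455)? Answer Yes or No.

No

A fast-forward from f3169df to a640455 is possible iff f3169df is an ancestor of a640455.
Ancestors of a640455: {82c9afc, a640455, ba6c479}.
f3169df is not among them, so fast-forward is not possible.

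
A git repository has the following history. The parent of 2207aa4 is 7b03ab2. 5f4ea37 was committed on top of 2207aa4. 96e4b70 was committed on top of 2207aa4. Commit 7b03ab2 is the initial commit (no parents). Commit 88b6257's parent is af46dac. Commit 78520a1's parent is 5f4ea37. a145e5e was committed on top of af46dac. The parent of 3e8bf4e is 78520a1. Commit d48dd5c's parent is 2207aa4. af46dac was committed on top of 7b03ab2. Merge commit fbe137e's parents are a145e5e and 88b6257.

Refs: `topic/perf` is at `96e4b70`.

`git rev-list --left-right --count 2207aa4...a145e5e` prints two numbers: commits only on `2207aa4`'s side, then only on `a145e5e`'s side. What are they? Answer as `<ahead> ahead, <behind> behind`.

1 ahead, 2 behind

Reachable from 2207aa4: {2207aa4, 7b03ab2}.
Reachable from a145e5e: {7b03ab2, a145e5e, af46dac}.
Only in 2207aa4's history (ahead): {2207aa4} — 1.
Only in a145e5e's history (behind): {a145e5e, af46dac} — 2.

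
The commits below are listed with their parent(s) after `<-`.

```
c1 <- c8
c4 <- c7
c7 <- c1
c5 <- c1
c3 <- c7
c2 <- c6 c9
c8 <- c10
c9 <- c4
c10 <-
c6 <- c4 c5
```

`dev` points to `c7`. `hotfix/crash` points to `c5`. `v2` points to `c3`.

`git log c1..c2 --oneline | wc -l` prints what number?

Reachable from c2: {c1, c10, c2, c4, c5, c6, c7, c8, c9}.
Reachable from c1: {c1, c10, c8}.
In c2's history but not c1's: {c2, c4, c5, c6, c7, c9} — 6 commits.

6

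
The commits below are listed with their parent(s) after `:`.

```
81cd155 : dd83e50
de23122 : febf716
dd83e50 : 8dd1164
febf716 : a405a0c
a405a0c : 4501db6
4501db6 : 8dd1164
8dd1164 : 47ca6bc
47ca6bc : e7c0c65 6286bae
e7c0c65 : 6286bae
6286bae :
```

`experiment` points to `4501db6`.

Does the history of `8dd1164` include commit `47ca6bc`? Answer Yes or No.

Ancestors of 8dd1164 (commits reachable by following parents): {47ca6bc, 6286bae, 8dd1164, e7c0c65}.
47ca6bc is in that set, so it is an ancestor of 8dd1164.

Yes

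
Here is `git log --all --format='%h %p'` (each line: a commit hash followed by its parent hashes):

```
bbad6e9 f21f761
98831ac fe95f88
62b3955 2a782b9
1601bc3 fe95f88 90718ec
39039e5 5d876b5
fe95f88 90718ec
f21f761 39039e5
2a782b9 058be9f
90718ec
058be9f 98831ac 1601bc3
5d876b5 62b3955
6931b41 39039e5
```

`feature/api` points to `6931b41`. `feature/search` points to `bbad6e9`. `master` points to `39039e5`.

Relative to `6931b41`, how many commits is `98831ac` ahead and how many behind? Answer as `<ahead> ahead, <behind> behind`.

Reachable from 98831ac: {90718ec, 98831ac, fe95f88}.
Reachable from 6931b41: {058be9f, 1601bc3, 2a782b9, 39039e5, 5d876b5, 62b3955, 6931b41, 90718ec, 98831ac, fe95f88}.
Only in 98831ac's history (ahead): {} — 0.
Only in 6931b41's history (behind): {058be9f, 1601bc3, 2a782b9, 39039e5, 5d876b5, 62b3955, 6931b41} — 7.

0 ahead, 7 behind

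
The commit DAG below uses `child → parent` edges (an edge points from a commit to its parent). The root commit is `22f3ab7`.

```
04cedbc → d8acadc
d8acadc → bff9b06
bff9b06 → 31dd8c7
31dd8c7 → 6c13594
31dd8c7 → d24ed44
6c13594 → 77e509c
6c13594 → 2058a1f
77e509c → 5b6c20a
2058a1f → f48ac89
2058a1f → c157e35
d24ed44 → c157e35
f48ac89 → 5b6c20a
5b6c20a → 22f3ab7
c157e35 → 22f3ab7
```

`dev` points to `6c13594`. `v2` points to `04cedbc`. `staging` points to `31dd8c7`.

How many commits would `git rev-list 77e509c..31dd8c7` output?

Reachable from 31dd8c7: {2058a1f, 22f3ab7, 31dd8c7, 5b6c20a, 6c13594, 77e509c, c157e35, d24ed44, f48ac89}.
Reachable from 77e509c: {22f3ab7, 5b6c20a, 77e509c}.
In 31dd8c7's history but not 77e509c's: {2058a1f, 31dd8c7, 6c13594, c157e35, d24ed44, f48ac89} — 6 commits.

6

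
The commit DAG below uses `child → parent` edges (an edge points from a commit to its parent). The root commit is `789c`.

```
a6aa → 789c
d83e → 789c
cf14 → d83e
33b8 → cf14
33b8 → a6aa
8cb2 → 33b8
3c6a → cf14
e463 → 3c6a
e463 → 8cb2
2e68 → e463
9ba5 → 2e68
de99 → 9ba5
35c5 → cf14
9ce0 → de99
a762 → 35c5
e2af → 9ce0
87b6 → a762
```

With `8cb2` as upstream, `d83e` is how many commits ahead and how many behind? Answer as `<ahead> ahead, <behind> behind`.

Reachable from d83e: {789c, d83e}.
Reachable from 8cb2: {33b8, 789c, 8cb2, a6aa, cf14, d83e}.
Only in d83e's history (ahead): {} — 0.
Only in 8cb2's history (behind): {33b8, 8cb2, a6aa, cf14} — 4.

0 ahead, 4 behind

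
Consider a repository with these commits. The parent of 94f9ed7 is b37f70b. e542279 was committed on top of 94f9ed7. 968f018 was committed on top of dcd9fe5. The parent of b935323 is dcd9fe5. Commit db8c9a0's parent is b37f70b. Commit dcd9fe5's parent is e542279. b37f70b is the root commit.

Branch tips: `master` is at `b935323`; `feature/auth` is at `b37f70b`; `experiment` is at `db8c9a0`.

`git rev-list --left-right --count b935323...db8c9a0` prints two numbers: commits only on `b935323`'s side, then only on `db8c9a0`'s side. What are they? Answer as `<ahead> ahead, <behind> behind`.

4 ahead, 1 behind

Reachable from b935323: {94f9ed7, b37f70b, b935323, dcd9fe5, e542279}.
Reachable from db8c9a0: {b37f70b, db8c9a0}.
Only in b935323's history (ahead): {94f9ed7, b935323, dcd9fe5, e542279} — 4.
Only in db8c9a0's history (behind): {db8c9a0} — 1.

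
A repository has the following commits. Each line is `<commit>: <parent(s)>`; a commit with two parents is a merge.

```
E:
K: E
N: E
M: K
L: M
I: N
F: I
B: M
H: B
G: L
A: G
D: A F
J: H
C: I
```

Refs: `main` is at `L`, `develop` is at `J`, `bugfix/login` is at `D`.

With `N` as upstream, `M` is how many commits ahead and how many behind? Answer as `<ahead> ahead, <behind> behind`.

Reachable from M: {E, K, M}.
Reachable from N: {E, N}.
Only in M's history (ahead): {K, M} — 2.
Only in N's history (behind): {N} — 1.

2 ahead, 1 behind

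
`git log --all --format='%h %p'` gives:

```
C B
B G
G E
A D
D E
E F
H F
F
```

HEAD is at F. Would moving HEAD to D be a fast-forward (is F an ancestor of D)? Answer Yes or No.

A fast-forward from F to D is possible iff F is an ancestor of D.
Ancestors of D: {D, E, F}.
F is among them, so fast-forward is possible.

Yes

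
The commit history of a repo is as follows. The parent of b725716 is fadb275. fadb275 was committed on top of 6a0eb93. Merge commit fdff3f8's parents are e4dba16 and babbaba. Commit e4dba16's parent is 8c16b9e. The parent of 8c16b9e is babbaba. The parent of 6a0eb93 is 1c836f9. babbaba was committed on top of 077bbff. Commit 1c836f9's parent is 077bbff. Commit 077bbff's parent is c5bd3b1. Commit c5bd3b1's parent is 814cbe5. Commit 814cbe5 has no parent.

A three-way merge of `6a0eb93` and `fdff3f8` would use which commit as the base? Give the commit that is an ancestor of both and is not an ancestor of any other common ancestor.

Ancestors of 6a0eb93: {077bbff, 1c836f9, 6a0eb93, 814cbe5, c5bd3b1}.
Ancestors of fdff3f8: {077bbff, 814cbe5, 8c16b9e, babbaba, c5bd3b1, e4dba16, fdff3f8}.
Common ancestors: {077bbff, 814cbe5, c5bd3b1}.
Among these, 077bbff is not an ancestor of any other common ancestor — it is the merge base.

077bbff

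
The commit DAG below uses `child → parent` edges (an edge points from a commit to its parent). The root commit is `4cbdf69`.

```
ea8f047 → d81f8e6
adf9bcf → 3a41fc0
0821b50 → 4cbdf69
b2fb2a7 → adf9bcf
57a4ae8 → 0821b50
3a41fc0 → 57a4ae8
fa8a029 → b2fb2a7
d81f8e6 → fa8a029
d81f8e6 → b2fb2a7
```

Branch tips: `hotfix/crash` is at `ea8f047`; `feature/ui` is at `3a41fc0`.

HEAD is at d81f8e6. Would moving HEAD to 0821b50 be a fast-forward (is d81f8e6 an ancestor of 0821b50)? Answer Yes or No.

A fast-forward from d81f8e6 to 0821b50 is possible iff d81f8e6 is an ancestor of 0821b50.
Ancestors of 0821b50: {0821b50, 4cbdf69}.
d81f8e6 is not among them, so fast-forward is not possible.

No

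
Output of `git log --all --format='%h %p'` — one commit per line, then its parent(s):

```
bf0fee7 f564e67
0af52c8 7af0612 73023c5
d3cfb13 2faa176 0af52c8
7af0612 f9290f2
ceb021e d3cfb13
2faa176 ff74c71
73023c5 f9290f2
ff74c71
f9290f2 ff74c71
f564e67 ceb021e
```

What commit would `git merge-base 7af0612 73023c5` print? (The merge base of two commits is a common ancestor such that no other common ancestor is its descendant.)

f9290f2

Ancestors of 7af0612: {7af0612, f9290f2, ff74c71}.
Ancestors of 73023c5: {73023c5, f9290f2, ff74c71}.
Common ancestors: {f9290f2, ff74c71}.
Among these, f9290f2 is not an ancestor of any other common ancestor — it is the merge base.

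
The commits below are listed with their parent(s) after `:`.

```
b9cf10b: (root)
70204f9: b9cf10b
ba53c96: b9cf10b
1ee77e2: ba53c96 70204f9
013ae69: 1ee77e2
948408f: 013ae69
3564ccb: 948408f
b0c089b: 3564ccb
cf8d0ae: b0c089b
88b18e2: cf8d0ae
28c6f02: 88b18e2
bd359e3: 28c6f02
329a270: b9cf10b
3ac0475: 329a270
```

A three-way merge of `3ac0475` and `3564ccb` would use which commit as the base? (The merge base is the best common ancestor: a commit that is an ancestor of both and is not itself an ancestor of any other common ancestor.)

Ancestors of 3ac0475: {329a270, 3ac0475, b9cf10b}.
Ancestors of 3564ccb: {013ae69, 1ee77e2, 3564ccb, 70204f9, 948408f, b9cf10b, ba53c96}.
Common ancestors: {b9cf10b}.
The only common ancestor is b9cf10b, so it is the merge base.

b9cf10b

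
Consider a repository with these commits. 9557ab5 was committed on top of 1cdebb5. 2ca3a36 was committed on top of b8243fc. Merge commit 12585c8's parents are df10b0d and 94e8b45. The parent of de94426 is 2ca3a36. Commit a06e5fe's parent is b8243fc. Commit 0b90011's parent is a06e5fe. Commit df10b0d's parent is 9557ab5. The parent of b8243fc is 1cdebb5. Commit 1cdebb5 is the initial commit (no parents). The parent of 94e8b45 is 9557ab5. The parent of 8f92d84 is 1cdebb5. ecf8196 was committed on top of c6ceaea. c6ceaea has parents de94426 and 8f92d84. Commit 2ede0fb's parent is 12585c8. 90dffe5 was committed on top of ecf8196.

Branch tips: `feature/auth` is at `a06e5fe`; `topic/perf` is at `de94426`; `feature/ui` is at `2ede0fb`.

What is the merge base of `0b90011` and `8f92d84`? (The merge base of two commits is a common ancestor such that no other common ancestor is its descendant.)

Ancestors of 0b90011: {0b90011, 1cdebb5, a06e5fe, b8243fc}.
Ancestors of 8f92d84: {1cdebb5, 8f92d84}.
Common ancestors: {1cdebb5}.
The only common ancestor is 1cdebb5, so it is the merge base.

1cdebb5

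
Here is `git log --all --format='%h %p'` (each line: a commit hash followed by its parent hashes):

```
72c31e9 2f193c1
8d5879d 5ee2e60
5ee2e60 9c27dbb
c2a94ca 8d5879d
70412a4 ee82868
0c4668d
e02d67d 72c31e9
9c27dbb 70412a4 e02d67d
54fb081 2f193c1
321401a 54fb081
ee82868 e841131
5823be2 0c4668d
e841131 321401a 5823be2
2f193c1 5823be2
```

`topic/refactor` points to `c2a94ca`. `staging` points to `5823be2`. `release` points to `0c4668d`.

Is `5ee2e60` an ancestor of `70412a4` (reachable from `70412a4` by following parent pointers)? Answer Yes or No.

No

Ancestors of 70412a4: {0c4668d, 2f193c1, 321401a, 54fb081, 5823be2, 70412a4, e841131, ee82868}.
5ee2e60 is not in that set, so it is not an ancestor of 70412a4.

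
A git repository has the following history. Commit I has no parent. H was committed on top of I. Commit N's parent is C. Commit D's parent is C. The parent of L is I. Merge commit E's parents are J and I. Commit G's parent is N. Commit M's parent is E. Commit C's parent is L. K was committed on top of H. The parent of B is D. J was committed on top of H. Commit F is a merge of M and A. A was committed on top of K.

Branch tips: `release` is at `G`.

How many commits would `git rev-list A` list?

Walking parent pointers from A: reachable set = {A, H, I, K}.
That is 4 commits.

4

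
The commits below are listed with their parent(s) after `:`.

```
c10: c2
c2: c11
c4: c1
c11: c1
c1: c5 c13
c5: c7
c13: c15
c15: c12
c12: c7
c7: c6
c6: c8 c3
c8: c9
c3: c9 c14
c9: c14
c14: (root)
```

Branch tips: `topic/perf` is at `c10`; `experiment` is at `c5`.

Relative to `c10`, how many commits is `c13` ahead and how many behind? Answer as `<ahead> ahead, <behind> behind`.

0 ahead, 5 behind

Reachable from c13: {c12, c13, c14, c15, c3, c6, c7, c8, c9}.
Reachable from c10: {c1, c10, c11, c12, c13, c14, c15, c2, c3, c5, c6, c7, c8, c9}.
Only in c13's history (ahead): {} — 0.
Only in c10's history (behind): {c1, c10, c11, c2, c5} — 5.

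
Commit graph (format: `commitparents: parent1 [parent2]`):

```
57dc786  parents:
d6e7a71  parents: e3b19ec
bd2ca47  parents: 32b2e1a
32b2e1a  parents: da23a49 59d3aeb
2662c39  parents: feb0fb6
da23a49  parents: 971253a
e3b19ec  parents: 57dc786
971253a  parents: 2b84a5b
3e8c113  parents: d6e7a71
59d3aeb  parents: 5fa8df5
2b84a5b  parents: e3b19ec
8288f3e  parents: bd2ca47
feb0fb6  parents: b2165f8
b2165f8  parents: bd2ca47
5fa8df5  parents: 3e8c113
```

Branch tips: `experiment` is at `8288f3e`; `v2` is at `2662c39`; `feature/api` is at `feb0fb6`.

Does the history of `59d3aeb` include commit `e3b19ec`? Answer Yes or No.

Ancestors of 59d3aeb (commits reachable by following parents): {3e8c113, 57dc786, 59d3aeb, 5fa8df5, d6e7a71, e3b19ec}.
e3b19ec is in that set, so it is an ancestor of 59d3aeb.

Yes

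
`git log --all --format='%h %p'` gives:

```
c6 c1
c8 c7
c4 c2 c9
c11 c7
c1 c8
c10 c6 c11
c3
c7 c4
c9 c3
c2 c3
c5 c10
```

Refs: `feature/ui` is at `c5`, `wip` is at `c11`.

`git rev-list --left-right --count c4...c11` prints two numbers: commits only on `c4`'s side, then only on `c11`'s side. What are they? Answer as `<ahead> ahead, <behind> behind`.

Reachable from c4: {c2, c3, c4, c9}.
Reachable from c11: {c11, c2, c3, c4, c7, c9}.
Only in c4's history (ahead): {} — 0.
Only in c11's history (behind): {c11, c7} — 2.

0 ahead, 2 behind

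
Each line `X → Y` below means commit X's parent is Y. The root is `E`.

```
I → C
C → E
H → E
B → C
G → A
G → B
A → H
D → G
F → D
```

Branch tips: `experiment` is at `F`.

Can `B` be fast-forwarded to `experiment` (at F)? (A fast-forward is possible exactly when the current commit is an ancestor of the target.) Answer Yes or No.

A fast-forward from B to F is possible iff B is an ancestor of F.
Ancestors of F: {A, B, C, D, E, F, G, H}.
B is among them, so fast-forward is possible.

Yes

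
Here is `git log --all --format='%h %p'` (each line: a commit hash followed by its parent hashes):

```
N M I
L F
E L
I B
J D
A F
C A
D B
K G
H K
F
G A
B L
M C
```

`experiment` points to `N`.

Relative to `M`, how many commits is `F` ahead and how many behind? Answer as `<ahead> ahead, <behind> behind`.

Reachable from F: {F}.
Reachable from M: {A, C, F, M}.
Only in F's history (ahead): {} — 0.
Only in M's history (behind): {A, C, M} — 3.

0 ahead, 3 behind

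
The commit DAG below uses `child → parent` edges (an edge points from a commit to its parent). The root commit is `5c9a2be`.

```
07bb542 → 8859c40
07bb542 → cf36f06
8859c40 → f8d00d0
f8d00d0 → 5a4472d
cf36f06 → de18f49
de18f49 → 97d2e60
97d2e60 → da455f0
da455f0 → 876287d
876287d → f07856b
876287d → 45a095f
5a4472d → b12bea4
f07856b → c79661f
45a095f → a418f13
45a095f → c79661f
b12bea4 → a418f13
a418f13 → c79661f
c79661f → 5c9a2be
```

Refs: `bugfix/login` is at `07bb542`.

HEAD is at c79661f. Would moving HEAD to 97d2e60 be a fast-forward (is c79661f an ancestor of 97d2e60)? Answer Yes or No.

Yes

A fast-forward from c79661f to 97d2e60 is possible iff c79661f is an ancestor of 97d2e60.
Ancestors of 97d2e60: {45a095f, 5c9a2be, 876287d, 97d2e60, a418f13, c79661f, da455f0, f07856b}.
c79661f is among them, so fast-forward is possible.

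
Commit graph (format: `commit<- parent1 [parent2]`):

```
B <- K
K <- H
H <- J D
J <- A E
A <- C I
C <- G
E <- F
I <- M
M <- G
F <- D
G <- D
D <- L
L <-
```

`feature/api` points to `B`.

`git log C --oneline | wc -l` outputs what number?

4

Walking parent pointers from C: reachable set = {C, D, G, L}.
That is 4 commits.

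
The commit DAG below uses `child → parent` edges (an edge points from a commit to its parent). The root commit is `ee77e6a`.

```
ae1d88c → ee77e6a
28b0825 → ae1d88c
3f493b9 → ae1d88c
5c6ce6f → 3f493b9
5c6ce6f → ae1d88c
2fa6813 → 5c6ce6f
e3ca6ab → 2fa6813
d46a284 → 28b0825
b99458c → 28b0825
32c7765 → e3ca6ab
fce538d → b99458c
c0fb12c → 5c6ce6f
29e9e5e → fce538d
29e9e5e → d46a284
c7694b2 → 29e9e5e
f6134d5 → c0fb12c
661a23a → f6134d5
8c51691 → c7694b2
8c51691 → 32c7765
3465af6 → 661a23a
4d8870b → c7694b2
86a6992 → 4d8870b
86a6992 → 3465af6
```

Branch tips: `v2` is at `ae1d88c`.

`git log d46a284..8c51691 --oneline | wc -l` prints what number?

10

Reachable from 8c51691: {28b0825, 29e9e5e, 2fa6813, 32c7765, 3f493b9, 5c6ce6f, 8c51691, ae1d88c, b99458c, c7694b2, d46a284, e3ca6ab, ee77e6a, fce538d}.
Reachable from d46a284: {28b0825, ae1d88c, d46a284, ee77e6a}.
In 8c51691's history but not d46a284's: {29e9e5e, 2fa6813, 32c7765, 3f493b9, 5c6ce6f, 8c51691, b99458c, c7694b2, e3ca6ab, fce538d} — 10 commits.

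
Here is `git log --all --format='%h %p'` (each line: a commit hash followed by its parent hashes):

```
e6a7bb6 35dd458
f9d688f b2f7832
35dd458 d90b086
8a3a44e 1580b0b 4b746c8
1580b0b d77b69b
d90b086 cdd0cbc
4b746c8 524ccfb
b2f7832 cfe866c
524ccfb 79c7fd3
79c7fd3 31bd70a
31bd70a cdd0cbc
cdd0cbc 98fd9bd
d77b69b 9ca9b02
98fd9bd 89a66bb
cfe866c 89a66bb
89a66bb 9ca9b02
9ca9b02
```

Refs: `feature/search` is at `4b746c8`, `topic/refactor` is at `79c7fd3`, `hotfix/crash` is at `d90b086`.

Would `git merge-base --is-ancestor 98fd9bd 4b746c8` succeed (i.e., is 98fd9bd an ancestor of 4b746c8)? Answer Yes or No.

Ancestors of 4b746c8 (commits reachable by following parents): {31bd70a, 4b746c8, 524ccfb, 79c7fd3, 89a66bb, 98fd9bd, 9ca9b02, cdd0cbc}.
98fd9bd is in that set, so it is an ancestor of 4b746c8.

Yes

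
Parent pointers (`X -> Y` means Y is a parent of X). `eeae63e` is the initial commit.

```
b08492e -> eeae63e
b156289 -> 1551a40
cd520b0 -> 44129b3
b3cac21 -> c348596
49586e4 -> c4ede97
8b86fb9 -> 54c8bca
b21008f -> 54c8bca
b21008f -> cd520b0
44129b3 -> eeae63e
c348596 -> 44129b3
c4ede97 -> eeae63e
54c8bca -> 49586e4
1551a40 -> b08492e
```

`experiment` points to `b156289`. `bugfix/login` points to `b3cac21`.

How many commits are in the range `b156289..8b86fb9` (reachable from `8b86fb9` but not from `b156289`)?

4

Reachable from 8b86fb9: {49586e4, 54c8bca, 8b86fb9, c4ede97, eeae63e}.
Reachable from b156289: {1551a40, b08492e, b156289, eeae63e}.
In 8b86fb9's history but not b156289's: {49586e4, 54c8bca, 8b86fb9, c4ede97} — 4 commits.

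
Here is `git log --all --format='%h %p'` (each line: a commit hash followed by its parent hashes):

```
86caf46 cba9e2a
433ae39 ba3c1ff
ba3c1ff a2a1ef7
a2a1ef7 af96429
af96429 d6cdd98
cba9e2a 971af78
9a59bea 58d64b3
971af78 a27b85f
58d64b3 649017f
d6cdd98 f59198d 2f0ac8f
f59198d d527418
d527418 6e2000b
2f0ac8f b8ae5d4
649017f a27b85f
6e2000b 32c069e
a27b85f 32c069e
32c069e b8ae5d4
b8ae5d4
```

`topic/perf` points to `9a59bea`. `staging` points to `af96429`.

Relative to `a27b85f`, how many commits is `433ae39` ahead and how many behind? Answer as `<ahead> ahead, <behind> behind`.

Reachable from 433ae39: {2f0ac8f, 32c069e, 433ae39, 6e2000b, a2a1ef7, af96429, b8ae5d4, ba3c1ff, d527418, d6cdd98, f59198d}.
Reachable from a27b85f: {32c069e, a27b85f, b8ae5d4}.
Only in 433ae39's history (ahead): {2f0ac8f, 433ae39, 6e2000b, a2a1ef7, af96429, ba3c1ff, d527418, d6cdd98, f59198d} — 9.
Only in a27b85f's history (behind): {a27b85f} — 1.

9 ahead, 1 behind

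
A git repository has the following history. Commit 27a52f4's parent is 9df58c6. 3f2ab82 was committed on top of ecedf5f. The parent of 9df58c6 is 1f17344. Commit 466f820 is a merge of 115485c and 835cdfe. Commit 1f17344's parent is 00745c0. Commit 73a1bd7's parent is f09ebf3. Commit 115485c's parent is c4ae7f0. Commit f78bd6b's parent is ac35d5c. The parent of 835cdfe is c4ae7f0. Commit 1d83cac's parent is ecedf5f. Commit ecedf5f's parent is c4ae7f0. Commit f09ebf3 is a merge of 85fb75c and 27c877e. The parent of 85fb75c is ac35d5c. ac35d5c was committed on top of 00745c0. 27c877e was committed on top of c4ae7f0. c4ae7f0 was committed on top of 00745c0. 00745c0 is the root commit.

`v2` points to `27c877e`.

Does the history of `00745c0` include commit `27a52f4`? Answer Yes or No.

No

Ancestors of 00745c0: {00745c0}.
27a52f4 is not in that set, so it is not an ancestor of 00745c0.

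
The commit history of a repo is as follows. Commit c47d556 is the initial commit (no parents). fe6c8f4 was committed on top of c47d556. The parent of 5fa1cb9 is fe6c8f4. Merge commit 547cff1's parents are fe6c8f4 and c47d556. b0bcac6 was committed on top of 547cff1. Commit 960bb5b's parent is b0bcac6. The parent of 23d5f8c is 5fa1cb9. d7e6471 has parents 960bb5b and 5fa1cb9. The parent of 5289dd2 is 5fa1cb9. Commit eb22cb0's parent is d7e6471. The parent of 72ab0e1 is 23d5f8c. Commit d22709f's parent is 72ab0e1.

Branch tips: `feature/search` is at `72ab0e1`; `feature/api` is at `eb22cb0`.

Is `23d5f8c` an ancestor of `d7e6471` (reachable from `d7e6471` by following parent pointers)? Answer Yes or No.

Ancestors of d7e6471: {547cff1, 5fa1cb9, 960bb5b, b0bcac6, c47d556, d7e6471, fe6c8f4}.
23d5f8c is not in that set, so it is not an ancestor of d7e6471.

No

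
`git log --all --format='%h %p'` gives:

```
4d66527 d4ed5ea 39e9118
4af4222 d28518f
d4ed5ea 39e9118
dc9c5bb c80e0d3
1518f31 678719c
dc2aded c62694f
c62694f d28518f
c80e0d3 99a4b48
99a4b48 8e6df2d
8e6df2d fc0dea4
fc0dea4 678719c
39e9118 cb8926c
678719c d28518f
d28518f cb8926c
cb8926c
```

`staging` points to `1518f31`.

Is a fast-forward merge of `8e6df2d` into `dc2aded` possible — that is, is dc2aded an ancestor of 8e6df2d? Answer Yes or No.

A fast-forward from dc2aded to 8e6df2d is possible iff dc2aded is an ancestor of 8e6df2d.
Ancestors of 8e6df2d: {678719c, 8e6df2d, cb8926c, d28518f, fc0dea4}.
dc2aded is not among them, so fast-forward is not possible.

No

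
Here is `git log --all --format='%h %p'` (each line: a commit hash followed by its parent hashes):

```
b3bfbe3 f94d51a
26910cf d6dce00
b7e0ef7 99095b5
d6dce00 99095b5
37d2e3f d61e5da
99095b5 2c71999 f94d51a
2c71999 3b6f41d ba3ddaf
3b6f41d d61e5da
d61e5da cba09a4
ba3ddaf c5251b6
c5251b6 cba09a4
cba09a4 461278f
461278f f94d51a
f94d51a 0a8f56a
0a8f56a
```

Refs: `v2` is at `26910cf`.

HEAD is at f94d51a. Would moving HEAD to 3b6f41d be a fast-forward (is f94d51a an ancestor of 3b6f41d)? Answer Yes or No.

Yes

A fast-forward from f94d51a to 3b6f41d is possible iff f94d51a is an ancestor of 3b6f41d.
Ancestors of 3b6f41d: {0a8f56a, 3b6f41d, 461278f, cba09a4, d61e5da, f94d51a}.
f94d51a is among them, so fast-forward is possible.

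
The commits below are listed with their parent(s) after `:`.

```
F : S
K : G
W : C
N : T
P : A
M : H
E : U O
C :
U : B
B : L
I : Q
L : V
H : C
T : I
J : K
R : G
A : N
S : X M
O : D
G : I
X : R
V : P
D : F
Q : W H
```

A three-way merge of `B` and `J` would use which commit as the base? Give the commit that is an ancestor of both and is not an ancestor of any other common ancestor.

Ancestors of B: {A, B, C, H, I, L, N, P, Q, T, V, W}.
Ancestors of J: {C, G, H, I, J, K, Q, W}.
Common ancestors: {C, H, I, Q, W}.
Among these, I is not an ancestor of any other common ancestor — it is the merge base.

I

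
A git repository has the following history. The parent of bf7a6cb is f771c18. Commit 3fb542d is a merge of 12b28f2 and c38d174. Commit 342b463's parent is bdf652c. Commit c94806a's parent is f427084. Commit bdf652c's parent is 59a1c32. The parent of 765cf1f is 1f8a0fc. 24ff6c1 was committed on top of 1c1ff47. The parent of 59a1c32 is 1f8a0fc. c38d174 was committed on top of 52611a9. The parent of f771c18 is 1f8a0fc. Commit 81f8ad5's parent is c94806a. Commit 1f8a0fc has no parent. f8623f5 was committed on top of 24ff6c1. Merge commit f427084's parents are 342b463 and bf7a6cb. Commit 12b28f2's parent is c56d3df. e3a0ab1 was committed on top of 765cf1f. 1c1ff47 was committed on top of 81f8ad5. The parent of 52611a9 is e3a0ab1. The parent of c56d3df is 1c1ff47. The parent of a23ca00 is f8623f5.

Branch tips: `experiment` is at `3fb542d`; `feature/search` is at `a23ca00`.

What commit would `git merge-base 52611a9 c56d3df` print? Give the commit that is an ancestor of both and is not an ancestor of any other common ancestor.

1f8a0fc

Ancestors of 52611a9: {1f8a0fc, 52611a9, 765cf1f, e3a0ab1}.
Ancestors of c56d3df: {1c1ff47, 1f8a0fc, 342b463, 59a1c32, 81f8ad5, bdf652c, bf7a6cb, c56d3df, c94806a, f427084, f771c18}.
Common ancestors: {1f8a0fc}.
The only common ancestor is 1f8a0fc, so it is the merge base.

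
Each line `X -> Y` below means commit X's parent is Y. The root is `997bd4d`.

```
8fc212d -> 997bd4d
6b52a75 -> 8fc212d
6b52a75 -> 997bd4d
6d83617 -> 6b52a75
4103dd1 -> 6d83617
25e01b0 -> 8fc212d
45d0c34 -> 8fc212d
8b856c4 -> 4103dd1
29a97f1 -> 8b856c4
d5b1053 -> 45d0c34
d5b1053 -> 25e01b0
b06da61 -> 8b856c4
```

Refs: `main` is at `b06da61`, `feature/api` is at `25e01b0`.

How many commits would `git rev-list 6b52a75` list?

Walking parent pointers from 6b52a75: reachable set = {6b52a75, 8fc212d, 997bd4d}.
That is 3 commits.

3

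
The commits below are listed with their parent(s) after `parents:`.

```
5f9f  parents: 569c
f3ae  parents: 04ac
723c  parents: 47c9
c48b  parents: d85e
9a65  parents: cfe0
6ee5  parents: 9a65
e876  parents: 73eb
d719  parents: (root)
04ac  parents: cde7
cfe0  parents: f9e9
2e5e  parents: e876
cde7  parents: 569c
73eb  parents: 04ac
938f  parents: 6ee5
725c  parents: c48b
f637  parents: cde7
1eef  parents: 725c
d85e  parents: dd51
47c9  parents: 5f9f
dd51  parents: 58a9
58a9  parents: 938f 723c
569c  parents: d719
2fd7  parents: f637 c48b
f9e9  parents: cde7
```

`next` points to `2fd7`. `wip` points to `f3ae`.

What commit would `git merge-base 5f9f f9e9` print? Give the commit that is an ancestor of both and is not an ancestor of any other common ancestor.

569c

Ancestors of 5f9f: {569c, 5f9f, d719}.
Ancestors of f9e9: {569c, cde7, d719, f9e9}.
Common ancestors: {569c, d719}.
Among these, 569c is not an ancestor of any other common ancestor — it is the merge base.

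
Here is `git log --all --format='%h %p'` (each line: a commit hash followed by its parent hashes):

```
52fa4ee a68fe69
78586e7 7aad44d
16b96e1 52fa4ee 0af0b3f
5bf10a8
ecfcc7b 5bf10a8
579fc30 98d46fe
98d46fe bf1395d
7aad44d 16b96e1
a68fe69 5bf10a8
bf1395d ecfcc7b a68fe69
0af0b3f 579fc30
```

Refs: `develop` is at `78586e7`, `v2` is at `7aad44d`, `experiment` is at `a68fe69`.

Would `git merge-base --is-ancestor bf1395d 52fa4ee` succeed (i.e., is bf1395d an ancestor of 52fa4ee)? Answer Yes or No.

No

Ancestors of 52fa4ee: {52fa4ee, 5bf10a8, a68fe69}.
bf1395d is not in that set, so it is not an ancestor of 52fa4ee.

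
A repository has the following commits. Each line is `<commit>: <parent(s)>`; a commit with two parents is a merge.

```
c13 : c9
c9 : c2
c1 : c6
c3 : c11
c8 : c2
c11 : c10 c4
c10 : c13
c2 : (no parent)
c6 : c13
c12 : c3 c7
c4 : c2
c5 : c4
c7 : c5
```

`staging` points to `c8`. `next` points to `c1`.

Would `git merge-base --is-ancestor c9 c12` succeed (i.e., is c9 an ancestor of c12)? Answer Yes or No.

Yes

Ancestors of c12 (commits reachable by following parents): {c10, c11, c12, c13, c2, c3, c4, c5, c7, c9}.
c9 is in that set, so it is an ancestor of c12.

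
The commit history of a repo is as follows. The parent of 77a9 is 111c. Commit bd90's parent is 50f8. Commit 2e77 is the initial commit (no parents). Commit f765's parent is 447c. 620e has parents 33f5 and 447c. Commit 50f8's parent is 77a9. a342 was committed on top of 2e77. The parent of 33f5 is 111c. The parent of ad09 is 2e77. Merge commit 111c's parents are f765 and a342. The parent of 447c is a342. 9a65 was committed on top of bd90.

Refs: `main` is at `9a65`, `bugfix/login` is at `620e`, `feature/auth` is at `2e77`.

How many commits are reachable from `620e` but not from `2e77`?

Reachable from 620e: {111c, 2e77, 33f5, 447c, 620e, a342, f765}.
Reachable from 2e77: {2e77}.
In 620e's history but not 2e77's: {111c, 33f5, 447c, 620e, a342, f765} — 6 commits.

6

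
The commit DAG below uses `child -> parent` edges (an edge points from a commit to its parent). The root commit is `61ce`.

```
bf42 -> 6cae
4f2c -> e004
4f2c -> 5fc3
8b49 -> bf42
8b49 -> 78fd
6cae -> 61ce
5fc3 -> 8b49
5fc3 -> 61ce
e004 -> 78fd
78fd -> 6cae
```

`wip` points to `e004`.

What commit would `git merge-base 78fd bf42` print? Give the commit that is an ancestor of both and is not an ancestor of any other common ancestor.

Ancestors of 78fd: {61ce, 6cae, 78fd}.
Ancestors of bf42: {61ce, 6cae, bf42}.
Common ancestors: {61ce, 6cae}.
Among these, 6cae is not an ancestor of any other common ancestor — it is the merge base.

6cae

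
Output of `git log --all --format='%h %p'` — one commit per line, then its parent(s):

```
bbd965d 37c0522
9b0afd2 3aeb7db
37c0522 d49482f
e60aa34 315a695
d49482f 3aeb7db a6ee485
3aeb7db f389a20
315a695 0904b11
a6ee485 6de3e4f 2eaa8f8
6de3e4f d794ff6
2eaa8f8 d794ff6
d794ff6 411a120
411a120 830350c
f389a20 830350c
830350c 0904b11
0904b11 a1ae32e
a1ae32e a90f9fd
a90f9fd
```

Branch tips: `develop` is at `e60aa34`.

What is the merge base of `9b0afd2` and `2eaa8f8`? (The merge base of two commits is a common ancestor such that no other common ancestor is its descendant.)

830350c

Ancestors of 9b0afd2: {0904b11, 3aeb7db, 830350c, 9b0afd2, a1ae32e, a90f9fd, f389a20}.
Ancestors of 2eaa8f8: {0904b11, 2eaa8f8, 411a120, 830350c, a1ae32e, a90f9fd, d794ff6}.
Common ancestors: {0904b11, 830350c, a1ae32e, a90f9fd}.
Among these, 830350c is not an ancestor of any other common ancestor — it is the merge base.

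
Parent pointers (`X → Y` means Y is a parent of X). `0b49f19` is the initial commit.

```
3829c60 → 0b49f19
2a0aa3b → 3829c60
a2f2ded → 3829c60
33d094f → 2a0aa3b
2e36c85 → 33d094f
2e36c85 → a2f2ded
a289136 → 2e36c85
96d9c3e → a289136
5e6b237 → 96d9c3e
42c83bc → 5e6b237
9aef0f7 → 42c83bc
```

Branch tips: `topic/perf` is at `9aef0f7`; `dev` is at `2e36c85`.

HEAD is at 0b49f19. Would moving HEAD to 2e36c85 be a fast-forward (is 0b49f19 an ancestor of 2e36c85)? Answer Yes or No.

A fast-forward from 0b49f19 to 2e36c85 is possible iff 0b49f19 is an ancestor of 2e36c85.
Ancestors of 2e36c85: {0b49f19, 2a0aa3b, 2e36c85, 33d094f, 3829c60, a2f2ded}.
0b49f19 is among them, so fast-forward is possible.

Yes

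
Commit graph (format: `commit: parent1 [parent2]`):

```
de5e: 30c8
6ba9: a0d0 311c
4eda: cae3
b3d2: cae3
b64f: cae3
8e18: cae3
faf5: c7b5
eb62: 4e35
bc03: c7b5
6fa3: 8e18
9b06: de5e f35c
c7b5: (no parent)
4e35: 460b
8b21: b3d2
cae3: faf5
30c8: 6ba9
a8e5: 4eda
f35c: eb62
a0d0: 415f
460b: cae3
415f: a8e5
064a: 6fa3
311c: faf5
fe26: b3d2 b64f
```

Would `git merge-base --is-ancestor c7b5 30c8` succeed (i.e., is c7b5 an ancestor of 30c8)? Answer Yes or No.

Yes

Ancestors of 30c8 (commits reachable by following parents): {30c8, 311c, 415f, 4eda, 6ba9, a0d0, a8e5, c7b5, cae3, faf5}.
c7b5 is in that set, so it is an ancestor of 30c8.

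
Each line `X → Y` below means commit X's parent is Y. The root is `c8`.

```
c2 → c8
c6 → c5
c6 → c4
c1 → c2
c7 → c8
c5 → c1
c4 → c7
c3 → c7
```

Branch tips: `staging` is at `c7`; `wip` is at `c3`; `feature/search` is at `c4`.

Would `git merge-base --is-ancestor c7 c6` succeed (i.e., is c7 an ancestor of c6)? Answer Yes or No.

Yes

Ancestors of c6 (commits reachable by following parents): {c1, c2, c4, c5, c6, c7, c8}.
c7 is in that set, so it is an ancestor of c6.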